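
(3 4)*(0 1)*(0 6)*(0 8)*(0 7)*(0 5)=(0 1 6 8 7 5) (3 4) 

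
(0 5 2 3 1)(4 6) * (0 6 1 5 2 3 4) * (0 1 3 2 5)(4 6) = (0 5 2 6 1 4 3)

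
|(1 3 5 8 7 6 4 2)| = 8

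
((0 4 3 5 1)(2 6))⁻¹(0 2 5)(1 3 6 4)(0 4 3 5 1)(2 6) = (0 5 2 3)(1 4 6)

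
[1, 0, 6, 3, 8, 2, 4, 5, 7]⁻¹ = [1, 0, 5, 3, 6, 7, 2, 8, 4]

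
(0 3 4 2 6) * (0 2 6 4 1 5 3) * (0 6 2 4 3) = (0 6 4 2 3 1 5)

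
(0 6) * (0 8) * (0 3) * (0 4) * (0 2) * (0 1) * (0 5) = (0 6 8 3 4 2 1 5)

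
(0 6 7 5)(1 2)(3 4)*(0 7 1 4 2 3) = (0 6 1 3 2 4)(5 7)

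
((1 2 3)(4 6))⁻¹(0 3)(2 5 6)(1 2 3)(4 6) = (0 1)(3 5 4)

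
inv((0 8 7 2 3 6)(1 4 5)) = (0 6 3 2 7 8)(1 5 4)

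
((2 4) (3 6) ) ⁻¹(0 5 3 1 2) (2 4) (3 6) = (0 5 6 1 4) 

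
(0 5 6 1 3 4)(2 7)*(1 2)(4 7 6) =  (0 5 4)(1 3 7)(2 6)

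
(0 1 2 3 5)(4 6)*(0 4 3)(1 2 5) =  (0 2)(1 5 4 6 3)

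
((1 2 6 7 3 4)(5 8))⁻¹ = (1 4 3 7 6 2)(5 8)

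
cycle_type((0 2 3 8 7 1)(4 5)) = 2.6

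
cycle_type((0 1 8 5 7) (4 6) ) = 2.5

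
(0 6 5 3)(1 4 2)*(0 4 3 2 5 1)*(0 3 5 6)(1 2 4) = (1 5 4 6 2 3)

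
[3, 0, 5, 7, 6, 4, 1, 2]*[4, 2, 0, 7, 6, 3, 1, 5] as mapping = [0→7, 1→4, 2→3, 3→5, 4→1, 5→6, 6→2, 7→0] 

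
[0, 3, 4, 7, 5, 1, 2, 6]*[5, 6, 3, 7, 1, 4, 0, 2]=[5, 7, 1, 2, 4, 6, 3, 0]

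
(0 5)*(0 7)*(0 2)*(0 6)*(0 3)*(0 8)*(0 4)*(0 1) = (0 5 7 2 6 3 8 4 1)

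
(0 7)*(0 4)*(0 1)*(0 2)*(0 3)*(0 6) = (0 7 4 1 2 3 6)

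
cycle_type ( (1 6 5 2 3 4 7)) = 7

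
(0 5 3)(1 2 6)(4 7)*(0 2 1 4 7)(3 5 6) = (0 6 4)(2 3)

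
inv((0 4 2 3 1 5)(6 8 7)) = (0 5 1 3 2 4)(6 7 8)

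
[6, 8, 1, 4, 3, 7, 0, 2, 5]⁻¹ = [6, 2, 7, 4, 3, 8, 0, 5, 1]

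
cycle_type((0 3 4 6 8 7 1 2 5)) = 9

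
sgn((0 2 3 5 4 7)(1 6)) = 1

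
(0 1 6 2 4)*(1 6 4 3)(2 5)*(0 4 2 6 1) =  (0 1 2 3)(5 6)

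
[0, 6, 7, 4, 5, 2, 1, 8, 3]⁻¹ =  [0, 6, 5, 8, 3, 4, 1, 2, 7]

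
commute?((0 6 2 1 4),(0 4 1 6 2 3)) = no:(0 6 2 1 4)*(0 4 1 6 2 3) = (0 2 6 3),(0 4 1 6 2 3)*(0 6 2 1 4) = (1 2 3 6)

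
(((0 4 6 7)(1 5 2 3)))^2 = (0 6)(1 2)(3 5)(4 7)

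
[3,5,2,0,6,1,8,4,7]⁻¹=[3,5,2,0,7,1,4,8,6]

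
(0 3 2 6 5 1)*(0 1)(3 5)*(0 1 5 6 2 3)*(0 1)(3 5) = (0 6 1 3 5)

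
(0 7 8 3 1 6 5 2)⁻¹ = (0 2 5 6 1 3 8 7)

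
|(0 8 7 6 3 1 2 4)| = 8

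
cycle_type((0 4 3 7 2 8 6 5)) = 8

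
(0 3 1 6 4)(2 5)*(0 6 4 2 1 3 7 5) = (0 7 5 1 4 6 2)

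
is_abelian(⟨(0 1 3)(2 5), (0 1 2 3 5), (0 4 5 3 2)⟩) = no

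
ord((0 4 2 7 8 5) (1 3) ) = 6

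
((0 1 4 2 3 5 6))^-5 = (0 4 3 6 1 2 5)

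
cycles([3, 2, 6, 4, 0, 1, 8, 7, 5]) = (0 3 4)(1 2 6 8 5)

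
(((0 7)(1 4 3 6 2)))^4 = (1 2 6 3 4)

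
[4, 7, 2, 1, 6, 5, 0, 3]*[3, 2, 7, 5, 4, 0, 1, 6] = [4, 6, 7, 2, 1, 0, 3, 5]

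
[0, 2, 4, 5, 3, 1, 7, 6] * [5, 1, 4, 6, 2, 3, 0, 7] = [5, 4, 2, 3, 6, 1, 7, 0]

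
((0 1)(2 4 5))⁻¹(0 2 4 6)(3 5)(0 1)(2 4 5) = (1 4 5 6)(2 3)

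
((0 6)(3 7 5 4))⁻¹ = (0 6)(3 4 5 7)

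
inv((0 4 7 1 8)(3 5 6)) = (0 8 1 7 4)(3 6 5)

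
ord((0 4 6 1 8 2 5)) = 7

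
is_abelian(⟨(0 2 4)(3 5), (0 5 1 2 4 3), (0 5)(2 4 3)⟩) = no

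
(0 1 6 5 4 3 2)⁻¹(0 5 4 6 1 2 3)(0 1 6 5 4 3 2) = (0 2 1 4 3 5 6)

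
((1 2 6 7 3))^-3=(1 6 3 2 7)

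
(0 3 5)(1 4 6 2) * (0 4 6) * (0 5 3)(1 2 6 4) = (1 4 5)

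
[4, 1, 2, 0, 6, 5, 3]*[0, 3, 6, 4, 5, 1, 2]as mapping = [0→5, 1→3, 2→6, 3→0, 4→2, 5→1, 6→4]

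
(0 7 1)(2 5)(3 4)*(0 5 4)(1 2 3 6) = (0 7 2 4 6 1 5 3)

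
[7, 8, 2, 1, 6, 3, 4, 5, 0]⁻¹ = [8, 3, 2, 5, 6, 7, 4, 0, 1]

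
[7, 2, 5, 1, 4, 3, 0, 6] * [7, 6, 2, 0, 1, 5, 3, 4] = [4, 2, 5, 6, 1, 0, 7, 3] 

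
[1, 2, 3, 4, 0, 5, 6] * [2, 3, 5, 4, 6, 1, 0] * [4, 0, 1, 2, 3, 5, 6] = [2, 5, 3, 6, 1, 0, 4]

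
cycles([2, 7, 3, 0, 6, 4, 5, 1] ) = (0 2 3)(1 7)(4 6 5)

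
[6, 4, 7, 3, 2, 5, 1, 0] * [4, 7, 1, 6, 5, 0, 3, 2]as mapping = [0→3, 1→5, 2→2, 3→6, 4→1, 5→0, 6→7, 7→4]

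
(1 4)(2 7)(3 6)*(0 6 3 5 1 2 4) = (0 6 5 1)(2 7 4)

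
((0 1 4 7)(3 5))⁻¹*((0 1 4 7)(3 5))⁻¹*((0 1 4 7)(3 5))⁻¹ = (0 1 4 7)(3 5)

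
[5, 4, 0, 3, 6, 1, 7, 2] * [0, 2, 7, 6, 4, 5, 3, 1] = [5, 4, 0, 6, 3, 2, 1, 7]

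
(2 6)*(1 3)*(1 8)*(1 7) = (1 3 8 7)(2 6)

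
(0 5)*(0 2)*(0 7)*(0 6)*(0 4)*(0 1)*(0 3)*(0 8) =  (0 5 2 7 6 4 1 3 8)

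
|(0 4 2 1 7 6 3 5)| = 8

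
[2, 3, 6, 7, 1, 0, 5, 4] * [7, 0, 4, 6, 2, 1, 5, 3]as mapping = [0→4, 1→6, 2→5, 3→3, 4→0, 5→7, 6→1, 7→2]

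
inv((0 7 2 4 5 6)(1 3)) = (0 6 5 4 2 7)(1 3)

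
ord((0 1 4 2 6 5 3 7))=8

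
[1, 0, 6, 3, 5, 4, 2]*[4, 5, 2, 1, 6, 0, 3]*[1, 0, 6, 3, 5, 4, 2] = [4, 5, 3, 0, 1, 2, 6]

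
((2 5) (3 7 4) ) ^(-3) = (2 5) 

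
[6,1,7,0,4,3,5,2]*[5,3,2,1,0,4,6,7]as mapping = [0→6,1→3,2→7,3→5,4→0,5→1,6→4,7→2]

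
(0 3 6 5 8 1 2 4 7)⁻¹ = (0 7 4 2 1 8 5 6 3)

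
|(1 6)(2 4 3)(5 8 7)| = 6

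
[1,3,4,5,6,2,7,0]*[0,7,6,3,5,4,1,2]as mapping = [0→7,1→3,2→5,3→4,4→1,5→6,6→2,7→0]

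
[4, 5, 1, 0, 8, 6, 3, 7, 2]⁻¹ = [3, 2, 8, 6, 0, 1, 5, 7, 4]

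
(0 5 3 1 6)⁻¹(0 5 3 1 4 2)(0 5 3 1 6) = (1 6 4 2 5 3)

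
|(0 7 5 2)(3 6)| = 4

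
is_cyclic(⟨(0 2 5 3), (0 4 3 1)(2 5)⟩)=no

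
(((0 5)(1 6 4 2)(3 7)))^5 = (0 5)(1 6 4 2)(3 7)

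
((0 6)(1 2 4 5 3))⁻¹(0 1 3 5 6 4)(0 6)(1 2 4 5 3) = (0 5 6 2 1 3)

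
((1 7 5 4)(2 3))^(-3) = (1 7 5 4)(2 3)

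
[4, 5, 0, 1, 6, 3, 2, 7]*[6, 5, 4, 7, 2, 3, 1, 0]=[2, 3, 6, 5, 1, 7, 4, 0]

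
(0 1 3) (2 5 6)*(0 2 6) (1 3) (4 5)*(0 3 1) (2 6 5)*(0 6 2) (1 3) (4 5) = (0 3 2 5 1 6 4) 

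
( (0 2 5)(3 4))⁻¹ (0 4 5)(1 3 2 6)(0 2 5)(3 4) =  (0 2 3)(1 4 5 6)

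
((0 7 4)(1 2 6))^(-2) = (0 7 4)(1 2 6)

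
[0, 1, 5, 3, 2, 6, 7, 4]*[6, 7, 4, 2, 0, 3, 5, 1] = [6, 7, 3, 2, 4, 5, 1, 0]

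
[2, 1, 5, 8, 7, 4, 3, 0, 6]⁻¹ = [7, 1, 0, 6, 5, 2, 8, 4, 3]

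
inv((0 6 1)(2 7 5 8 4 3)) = (0 1 6)(2 3 4 8 5 7)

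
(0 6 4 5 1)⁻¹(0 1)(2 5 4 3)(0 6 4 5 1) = (0 6)(1 5 3 2)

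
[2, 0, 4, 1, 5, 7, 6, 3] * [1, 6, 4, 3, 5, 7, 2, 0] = [4, 1, 5, 6, 7, 0, 2, 3]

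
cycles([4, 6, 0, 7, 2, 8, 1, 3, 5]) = (0 4 2)(1 6)(3 7)(5 8)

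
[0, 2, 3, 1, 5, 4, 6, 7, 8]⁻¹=[0, 3, 1, 2, 5, 4, 6, 7, 8]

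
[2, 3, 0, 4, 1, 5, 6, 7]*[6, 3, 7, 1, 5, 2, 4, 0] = [7, 1, 6, 5, 3, 2, 4, 0] 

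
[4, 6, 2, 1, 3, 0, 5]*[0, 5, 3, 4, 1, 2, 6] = [1, 6, 3, 5, 4, 0, 2]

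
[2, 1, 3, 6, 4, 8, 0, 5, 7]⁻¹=[6, 1, 0, 2, 4, 7, 3, 8, 5]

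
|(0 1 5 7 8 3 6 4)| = 8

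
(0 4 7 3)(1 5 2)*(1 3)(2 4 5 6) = (0 5 4 7 1 6 2 3)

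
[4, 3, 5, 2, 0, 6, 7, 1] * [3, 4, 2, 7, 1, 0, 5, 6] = [1, 7, 0, 2, 3, 5, 6, 4]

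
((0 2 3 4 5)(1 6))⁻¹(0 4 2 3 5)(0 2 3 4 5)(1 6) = (0 2 5 3 4)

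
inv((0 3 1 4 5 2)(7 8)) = (0 2 5 4 1 3)(7 8)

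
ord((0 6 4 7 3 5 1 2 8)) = 9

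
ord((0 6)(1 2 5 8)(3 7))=4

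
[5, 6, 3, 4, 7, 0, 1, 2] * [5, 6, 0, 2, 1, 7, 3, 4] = [7, 3, 2, 1, 4, 5, 6, 0]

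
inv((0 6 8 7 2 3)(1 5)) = (0 3 2 7 8 6)(1 5)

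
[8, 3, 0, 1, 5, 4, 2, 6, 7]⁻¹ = [2, 3, 6, 1, 5, 4, 7, 8, 0]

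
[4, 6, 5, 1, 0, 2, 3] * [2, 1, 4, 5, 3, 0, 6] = [3, 6, 0, 1, 2, 4, 5]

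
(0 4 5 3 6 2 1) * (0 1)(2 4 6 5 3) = (0 6 4 3 5 2)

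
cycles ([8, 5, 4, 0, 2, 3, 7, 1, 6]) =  (0 8 6 7 1 5 3)(2 4)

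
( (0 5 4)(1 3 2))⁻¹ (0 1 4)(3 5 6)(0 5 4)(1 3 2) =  (0 5 3)(2 4 6)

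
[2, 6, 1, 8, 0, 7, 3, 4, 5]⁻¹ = [4, 2, 0, 6, 7, 8, 1, 5, 3]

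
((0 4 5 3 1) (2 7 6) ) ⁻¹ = (0 1 3 5 4) (2 6 7) 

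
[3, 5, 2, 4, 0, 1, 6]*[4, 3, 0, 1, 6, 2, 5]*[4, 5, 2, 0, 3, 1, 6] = [5, 2, 4, 6, 3, 0, 1]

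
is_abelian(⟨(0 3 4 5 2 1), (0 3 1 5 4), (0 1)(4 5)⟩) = no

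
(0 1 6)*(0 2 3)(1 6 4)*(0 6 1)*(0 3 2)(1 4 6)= (0 4 3 1 6)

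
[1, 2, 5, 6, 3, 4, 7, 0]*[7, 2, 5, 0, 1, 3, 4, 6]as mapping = [0→2, 1→5, 2→3, 3→4, 4→0, 5→1, 6→6, 7→7]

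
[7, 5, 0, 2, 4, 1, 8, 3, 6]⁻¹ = [2, 5, 3, 7, 4, 1, 8, 0, 6]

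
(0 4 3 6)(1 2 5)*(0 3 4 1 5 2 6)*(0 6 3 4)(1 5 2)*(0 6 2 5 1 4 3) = (0 1)(2 4 6 3)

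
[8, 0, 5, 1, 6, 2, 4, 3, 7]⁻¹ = [1, 3, 5, 7, 6, 2, 4, 8, 0]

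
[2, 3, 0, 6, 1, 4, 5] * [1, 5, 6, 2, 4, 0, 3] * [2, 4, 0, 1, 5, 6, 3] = [3, 0, 4, 1, 6, 5, 2]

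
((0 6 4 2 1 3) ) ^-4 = (0 4 1) (2 3 6) 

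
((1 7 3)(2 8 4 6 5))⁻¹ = (1 3 7)(2 5 6 4 8)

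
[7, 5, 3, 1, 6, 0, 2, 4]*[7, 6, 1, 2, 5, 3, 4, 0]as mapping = [0→0, 1→3, 2→2, 3→6, 4→4, 5→7, 6→1, 7→5]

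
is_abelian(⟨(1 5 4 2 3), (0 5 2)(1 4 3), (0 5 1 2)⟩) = no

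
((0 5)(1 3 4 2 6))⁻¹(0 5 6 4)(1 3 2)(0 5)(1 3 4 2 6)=(0 1 2 5)(3 4 6)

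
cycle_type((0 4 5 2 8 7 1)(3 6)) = 2.7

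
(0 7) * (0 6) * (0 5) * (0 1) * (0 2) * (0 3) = (0 7 6 5 1 2 3) 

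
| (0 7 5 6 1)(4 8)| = 10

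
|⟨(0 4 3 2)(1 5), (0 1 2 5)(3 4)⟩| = 360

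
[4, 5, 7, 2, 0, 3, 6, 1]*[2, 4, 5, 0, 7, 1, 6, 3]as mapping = [0→7, 1→1, 2→3, 3→5, 4→2, 5→0, 6→6, 7→4]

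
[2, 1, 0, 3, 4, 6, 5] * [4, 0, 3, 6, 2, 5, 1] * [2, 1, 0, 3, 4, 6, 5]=[3, 2, 4, 5, 0, 1, 6]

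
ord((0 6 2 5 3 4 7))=7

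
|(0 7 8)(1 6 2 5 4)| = 15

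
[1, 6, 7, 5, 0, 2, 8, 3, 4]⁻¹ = [4, 0, 5, 7, 8, 3, 1, 2, 6]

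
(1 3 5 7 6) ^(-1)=(1 6 7 5 3) 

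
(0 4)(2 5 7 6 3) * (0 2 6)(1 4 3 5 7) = (0 3 6 5 1 4 2 7)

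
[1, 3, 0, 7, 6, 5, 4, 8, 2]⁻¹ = [2, 0, 8, 1, 6, 5, 4, 3, 7]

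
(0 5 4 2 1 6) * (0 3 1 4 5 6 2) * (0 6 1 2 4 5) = (0 1 4 6 3 2 5)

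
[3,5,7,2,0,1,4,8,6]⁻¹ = [4,5,3,0,6,1,8,2,7]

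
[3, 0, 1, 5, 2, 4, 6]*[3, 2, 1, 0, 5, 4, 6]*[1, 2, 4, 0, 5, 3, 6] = [1, 0, 4, 5, 2, 3, 6]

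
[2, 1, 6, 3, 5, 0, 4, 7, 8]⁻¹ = [5, 1, 0, 3, 6, 4, 2, 7, 8]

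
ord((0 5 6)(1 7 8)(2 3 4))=3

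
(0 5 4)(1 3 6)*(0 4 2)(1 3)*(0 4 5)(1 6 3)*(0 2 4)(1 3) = (0 2)(1 6 3)(4 5)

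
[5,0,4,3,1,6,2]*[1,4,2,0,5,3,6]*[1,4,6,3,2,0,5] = [3,4,0,1,2,5,6]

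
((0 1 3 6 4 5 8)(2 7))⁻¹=(0 8 5 4 6 3 1)(2 7)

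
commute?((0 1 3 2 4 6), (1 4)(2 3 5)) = no:(0 1 3 2 4 6) * (1 4)(2 3 5) = (0 4 6)(1 5 2), (1 4)(2 3 5) * (0 1 3 2 4 6) = (0 1 6)(3 5 4)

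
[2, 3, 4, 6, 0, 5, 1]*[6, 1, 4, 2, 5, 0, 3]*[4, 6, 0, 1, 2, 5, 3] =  [2, 0, 5, 1, 3, 4, 6]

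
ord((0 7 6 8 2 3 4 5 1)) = 9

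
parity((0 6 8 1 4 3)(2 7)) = even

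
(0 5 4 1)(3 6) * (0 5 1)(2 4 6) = (0 1 5 6 3 2 4)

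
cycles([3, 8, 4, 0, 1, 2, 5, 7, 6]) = (0 3) (1 8 6 5 2 4) 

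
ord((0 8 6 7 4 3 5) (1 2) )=14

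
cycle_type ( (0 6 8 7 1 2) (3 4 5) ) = 3.6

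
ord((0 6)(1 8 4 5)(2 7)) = 4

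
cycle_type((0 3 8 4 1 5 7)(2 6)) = 2.7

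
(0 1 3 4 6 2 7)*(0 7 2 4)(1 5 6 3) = (0 5 6 4 3)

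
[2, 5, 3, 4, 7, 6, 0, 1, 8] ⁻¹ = [6, 7, 0, 2, 3, 1, 5, 4, 8] 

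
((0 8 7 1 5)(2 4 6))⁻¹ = (0 5 1 7 8)(2 6 4)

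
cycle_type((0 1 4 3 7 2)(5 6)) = 2.6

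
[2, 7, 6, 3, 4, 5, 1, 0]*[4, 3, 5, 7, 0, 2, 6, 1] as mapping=[0→5, 1→1, 2→6, 3→7, 4→0, 5→2, 6→3, 7→4] 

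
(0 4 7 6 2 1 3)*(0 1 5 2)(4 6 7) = (0 6)(1 3)(2 5)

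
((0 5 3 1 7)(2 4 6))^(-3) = (0 3 7 5 1)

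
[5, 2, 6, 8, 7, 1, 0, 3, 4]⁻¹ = [6, 5, 1, 7, 8, 0, 2, 4, 3]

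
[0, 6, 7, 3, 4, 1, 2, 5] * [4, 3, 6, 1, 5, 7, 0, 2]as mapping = [0→4, 1→0, 2→2, 3→1, 4→5, 5→3, 6→6, 7→7]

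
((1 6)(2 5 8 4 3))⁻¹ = (1 6)(2 3 4 8 5)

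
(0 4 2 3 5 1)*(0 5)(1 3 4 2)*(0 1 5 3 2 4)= (0 4 5 2)(1 3)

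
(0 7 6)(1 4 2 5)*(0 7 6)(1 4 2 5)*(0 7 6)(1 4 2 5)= (1 5 2 4)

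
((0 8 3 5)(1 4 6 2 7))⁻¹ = (0 5 3 8)(1 7 2 6 4)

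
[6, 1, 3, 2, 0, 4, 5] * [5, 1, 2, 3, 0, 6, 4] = [4, 1, 3, 2, 5, 0, 6]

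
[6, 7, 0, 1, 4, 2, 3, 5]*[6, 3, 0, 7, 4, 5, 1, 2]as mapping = [0→1, 1→2, 2→6, 3→3, 4→4, 5→0, 6→7, 7→5]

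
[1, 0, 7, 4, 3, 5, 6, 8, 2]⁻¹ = [1, 0, 8, 4, 3, 5, 6, 2, 7]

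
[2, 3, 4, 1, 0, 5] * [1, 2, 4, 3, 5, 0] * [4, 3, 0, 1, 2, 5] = [2, 1, 5, 0, 3, 4]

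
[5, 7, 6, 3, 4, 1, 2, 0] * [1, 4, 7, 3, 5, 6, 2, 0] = [6, 0, 2, 3, 5, 4, 7, 1]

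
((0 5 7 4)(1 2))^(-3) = (0 5 7 4)(1 2)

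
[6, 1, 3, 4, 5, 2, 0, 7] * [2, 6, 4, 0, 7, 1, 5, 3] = [5, 6, 0, 7, 1, 4, 2, 3]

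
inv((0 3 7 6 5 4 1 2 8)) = (0 8 2 1 4 5 6 7 3)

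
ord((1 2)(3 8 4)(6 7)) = 6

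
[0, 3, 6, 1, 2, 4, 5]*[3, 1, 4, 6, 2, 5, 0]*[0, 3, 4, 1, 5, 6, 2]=[1, 2, 0, 3, 5, 4, 6]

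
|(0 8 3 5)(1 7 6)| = 12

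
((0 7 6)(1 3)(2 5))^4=(0 7 6)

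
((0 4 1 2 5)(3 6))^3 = (0 2 4 5 1)(3 6)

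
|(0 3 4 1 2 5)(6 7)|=6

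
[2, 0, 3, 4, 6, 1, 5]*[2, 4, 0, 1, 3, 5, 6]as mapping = [0→0, 1→2, 2→1, 3→3, 4→6, 5→4, 6→5]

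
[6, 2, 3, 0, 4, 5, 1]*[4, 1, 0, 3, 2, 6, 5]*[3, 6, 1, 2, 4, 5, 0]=[5, 3, 2, 4, 1, 0, 6]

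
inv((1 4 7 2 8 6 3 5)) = (1 5 3 6 8 2 7 4)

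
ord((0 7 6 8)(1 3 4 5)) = 4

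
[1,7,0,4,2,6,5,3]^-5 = [1,7,0,4,2,6,5,3]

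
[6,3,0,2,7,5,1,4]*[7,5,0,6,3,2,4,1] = [4,6,7,0,1,2,5,3]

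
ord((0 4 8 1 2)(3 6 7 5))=20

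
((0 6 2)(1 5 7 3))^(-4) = (0 2 6)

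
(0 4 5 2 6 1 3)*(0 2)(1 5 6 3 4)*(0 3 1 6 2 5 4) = (0 6 4 2 1)(3 5)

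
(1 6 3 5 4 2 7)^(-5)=(1 3 4 7 6 5 2)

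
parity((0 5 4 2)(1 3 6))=odd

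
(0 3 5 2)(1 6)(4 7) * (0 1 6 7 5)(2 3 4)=(0 4 5 3)(1 7 2)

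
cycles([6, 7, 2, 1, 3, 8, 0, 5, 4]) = (0 6)(1 7 5 8 4 3)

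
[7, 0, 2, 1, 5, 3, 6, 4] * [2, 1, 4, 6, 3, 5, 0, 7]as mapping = [0→7, 1→2, 2→4, 3→1, 4→5, 5→6, 6→0, 7→3]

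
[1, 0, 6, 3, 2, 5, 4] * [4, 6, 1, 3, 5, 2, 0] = [6, 4, 0, 3, 1, 2, 5]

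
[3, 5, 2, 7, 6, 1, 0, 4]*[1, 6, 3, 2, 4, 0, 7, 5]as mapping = [0→2, 1→0, 2→3, 3→5, 4→7, 5→6, 6→1, 7→4]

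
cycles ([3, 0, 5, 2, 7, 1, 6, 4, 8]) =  (0 3 2 5 1) (4 7) 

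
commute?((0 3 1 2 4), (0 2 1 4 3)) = no:(0 3 1 2 4)*(0 2 1 4 3) = (2 3 4), (0 2 1 4 3)*(0 3 1 2 4) = (0 4 1)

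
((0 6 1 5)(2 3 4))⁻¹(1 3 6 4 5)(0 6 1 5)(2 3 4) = (0 5 4 1 2)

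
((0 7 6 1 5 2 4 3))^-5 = (0 1 4 7 5 3 6 2)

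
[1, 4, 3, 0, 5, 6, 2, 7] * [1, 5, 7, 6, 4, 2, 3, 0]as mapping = [0→5, 1→4, 2→6, 3→1, 4→2, 5→3, 6→7, 7→0]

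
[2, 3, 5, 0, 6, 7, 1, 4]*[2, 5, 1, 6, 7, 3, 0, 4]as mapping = [0→1, 1→6, 2→3, 3→2, 4→0, 5→4, 6→5, 7→7]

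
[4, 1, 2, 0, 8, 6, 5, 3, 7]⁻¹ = [3, 1, 2, 7, 0, 6, 5, 8, 4]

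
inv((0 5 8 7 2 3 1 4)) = (0 4 1 3 2 7 8 5)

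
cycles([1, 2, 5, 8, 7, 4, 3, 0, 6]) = (0 1 2 5 4 7)(3 8 6)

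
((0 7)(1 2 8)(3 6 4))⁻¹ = (0 7)(1 8 2)(3 4 6)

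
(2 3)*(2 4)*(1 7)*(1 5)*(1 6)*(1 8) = (1 7 5 6 8)(2 3 4)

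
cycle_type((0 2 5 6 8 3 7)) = 7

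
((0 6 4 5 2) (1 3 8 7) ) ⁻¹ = (0 2 5 4 6) (1 7 8 3) 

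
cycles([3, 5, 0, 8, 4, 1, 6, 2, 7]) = (0 3 8 7 2)(1 5)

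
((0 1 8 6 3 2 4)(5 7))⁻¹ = (0 4 2 3 6 8 1)(5 7)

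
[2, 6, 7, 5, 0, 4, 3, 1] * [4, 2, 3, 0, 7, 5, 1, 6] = [3, 1, 6, 5, 4, 7, 0, 2] 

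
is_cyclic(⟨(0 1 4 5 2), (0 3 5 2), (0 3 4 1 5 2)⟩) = no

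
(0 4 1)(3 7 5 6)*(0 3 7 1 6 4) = (1 3)(4 6 7 5)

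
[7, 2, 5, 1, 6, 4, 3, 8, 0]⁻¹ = [8, 3, 1, 6, 5, 2, 4, 0, 7]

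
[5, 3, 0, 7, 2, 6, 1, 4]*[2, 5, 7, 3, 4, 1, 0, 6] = [1, 3, 2, 6, 7, 0, 5, 4]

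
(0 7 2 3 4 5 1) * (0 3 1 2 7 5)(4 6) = (0 5 2 1 3 6 4)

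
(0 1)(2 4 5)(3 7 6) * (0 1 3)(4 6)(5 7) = (0 3 5 2 6)(4 7)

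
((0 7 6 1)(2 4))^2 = (0 6)(1 7)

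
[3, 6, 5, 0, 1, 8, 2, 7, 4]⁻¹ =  [3, 4, 6, 0, 8, 2, 1, 7, 5]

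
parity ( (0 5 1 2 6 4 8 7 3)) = even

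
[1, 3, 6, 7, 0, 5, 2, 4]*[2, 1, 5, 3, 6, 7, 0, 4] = [1, 3, 0, 4, 2, 7, 5, 6]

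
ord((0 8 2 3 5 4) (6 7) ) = 6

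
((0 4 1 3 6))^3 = (0 3 4 6 1)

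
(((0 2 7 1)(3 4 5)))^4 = (3 4 5)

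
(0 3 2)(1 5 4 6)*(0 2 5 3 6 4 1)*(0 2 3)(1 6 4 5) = (0 4 5 6 2 3 1)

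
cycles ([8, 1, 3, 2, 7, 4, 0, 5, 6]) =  (0 8 6)(2 3)(4 7 5)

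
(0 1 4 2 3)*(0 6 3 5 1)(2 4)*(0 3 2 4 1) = (0 3 6 2 5)(1 4)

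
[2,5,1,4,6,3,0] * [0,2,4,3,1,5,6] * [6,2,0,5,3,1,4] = [3,1,0,2,4,5,6]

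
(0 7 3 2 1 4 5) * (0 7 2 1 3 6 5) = (0 2 3 1 4)(5 7 6)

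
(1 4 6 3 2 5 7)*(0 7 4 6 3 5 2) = (0 7 1 6 5 4 3)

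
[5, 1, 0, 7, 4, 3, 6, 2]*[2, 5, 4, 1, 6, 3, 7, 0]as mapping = [0→3, 1→5, 2→2, 3→0, 4→6, 5→1, 6→7, 7→4]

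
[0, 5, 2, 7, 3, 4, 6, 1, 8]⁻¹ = [0, 7, 2, 4, 5, 1, 6, 3, 8]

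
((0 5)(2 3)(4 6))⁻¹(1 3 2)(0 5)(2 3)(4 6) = (1 2 3)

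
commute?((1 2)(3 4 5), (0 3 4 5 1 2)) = no:(1 2)(3 4 5)*(0 3 4 5 1 2) = (0 3 5 4 1), (0 3 4 5 1 2)*(1 2)(3 4 5) = (0 4 3 5 2)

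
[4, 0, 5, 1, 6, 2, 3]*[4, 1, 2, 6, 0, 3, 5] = [0, 4, 3, 1, 5, 2, 6]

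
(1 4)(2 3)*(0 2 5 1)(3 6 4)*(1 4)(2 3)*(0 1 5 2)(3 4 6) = (0 4 1)(2 3)(5 6)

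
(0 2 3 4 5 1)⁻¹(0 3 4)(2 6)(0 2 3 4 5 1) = (2 4 5)(3 6)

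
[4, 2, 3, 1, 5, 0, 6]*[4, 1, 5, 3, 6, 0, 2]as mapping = [0→6, 1→5, 2→3, 3→1, 4→0, 5→4, 6→2]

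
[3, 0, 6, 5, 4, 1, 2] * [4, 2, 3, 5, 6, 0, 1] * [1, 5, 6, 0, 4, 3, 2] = [3, 4, 5, 1, 2, 6, 0]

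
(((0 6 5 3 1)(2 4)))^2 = (0 5 1 6 3)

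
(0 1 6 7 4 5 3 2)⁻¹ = (0 2 3 5 4 7 6 1)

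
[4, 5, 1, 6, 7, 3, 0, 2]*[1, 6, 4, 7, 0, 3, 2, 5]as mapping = [0→0, 1→3, 2→6, 3→2, 4→5, 5→7, 6→1, 7→4]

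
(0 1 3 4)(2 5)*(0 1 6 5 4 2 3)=(0 6 5 3 2 4 1)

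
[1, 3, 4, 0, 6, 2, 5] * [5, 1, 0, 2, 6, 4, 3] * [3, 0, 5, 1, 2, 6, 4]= [0, 5, 4, 6, 1, 3, 2]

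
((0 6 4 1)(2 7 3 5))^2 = (0 4)(1 6)(2 3)(5 7)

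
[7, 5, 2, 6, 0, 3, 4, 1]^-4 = [5, 6, 2, 0, 1, 4, 7, 3]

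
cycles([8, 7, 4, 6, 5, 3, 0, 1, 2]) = (0 8 2 4 5 3 6)(1 7)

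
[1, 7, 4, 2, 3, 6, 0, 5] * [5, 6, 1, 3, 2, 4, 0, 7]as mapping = [0→6, 1→7, 2→2, 3→1, 4→3, 5→0, 6→5, 7→4]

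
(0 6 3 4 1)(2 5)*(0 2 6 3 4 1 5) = (0 3 1 2)(4 5 6)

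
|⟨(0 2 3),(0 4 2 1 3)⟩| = 60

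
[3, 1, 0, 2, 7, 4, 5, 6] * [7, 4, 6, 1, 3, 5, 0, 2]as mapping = [0→1, 1→4, 2→7, 3→6, 4→2, 5→3, 6→5, 7→0]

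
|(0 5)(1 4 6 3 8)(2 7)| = 10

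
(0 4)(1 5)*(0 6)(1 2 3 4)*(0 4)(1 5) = (0 5 2 3)(4 6)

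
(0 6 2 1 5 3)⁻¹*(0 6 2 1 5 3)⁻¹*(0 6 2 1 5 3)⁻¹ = (0 1)(2 3)(5 6)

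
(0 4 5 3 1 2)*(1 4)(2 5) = (0 1 5 3 4 2)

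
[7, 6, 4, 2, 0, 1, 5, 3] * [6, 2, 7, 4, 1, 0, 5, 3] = [3, 5, 1, 7, 6, 2, 0, 4]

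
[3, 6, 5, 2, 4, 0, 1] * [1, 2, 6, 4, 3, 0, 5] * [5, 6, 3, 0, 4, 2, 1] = [4, 2, 5, 1, 0, 6, 3]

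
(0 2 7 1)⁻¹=(0 1 7 2)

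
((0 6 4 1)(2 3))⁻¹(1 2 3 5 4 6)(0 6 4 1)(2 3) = (0 3 2 5 1 4)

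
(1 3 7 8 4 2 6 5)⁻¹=(1 5 6 2 4 8 7 3)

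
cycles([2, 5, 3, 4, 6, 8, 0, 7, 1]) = (0 2 3 4 6)(1 5 8)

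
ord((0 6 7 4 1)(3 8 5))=15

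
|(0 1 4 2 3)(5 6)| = 10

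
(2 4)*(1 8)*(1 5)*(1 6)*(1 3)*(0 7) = (0 7)(1 8 5 6 3)(2 4)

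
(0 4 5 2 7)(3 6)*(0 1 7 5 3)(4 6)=(0 6)(1 7)(2 5)(3 4)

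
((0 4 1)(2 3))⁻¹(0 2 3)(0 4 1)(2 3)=(2 4 3)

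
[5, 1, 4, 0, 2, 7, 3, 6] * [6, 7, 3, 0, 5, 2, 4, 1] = [2, 7, 5, 6, 3, 1, 0, 4]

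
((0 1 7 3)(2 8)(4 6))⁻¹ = (0 3 7 1)(2 8)(4 6)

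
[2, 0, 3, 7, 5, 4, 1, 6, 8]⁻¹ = [1, 6, 0, 2, 5, 4, 7, 3, 8]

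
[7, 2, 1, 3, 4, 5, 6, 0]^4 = [0, 1, 2, 3, 4, 5, 6, 7]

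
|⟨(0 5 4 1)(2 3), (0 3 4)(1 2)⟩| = 72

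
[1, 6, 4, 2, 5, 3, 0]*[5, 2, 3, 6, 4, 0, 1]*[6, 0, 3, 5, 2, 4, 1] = [3, 0, 2, 5, 6, 1, 4]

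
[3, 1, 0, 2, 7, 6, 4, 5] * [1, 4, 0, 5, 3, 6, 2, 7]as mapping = [0→5, 1→4, 2→1, 3→0, 4→7, 5→2, 6→3, 7→6]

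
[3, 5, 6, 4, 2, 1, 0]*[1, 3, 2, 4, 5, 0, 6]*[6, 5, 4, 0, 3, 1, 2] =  [3, 6, 2, 1, 4, 0, 5]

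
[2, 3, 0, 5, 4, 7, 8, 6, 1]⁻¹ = [2, 8, 0, 1, 4, 3, 7, 5, 6]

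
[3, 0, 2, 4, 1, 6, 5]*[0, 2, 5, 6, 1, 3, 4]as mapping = [0→6, 1→0, 2→5, 3→1, 4→2, 5→4, 6→3]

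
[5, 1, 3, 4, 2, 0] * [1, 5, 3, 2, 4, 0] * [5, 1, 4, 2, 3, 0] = [5, 0, 4, 3, 2, 1]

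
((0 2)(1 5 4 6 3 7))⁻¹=(0 2)(1 7 3 6 4 5)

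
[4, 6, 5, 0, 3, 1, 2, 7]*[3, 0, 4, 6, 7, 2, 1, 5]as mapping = [0→7, 1→1, 2→2, 3→3, 4→6, 5→0, 6→4, 7→5]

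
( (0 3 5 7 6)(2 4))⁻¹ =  (0 6 7 5 3)(2 4)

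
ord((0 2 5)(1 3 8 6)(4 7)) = 12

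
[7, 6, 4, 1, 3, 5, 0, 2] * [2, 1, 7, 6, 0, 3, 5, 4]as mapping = [0→4, 1→5, 2→0, 3→1, 4→6, 5→3, 6→2, 7→7]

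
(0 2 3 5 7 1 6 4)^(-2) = (0 6 7 3)(1 5 2 4)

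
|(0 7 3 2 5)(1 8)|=10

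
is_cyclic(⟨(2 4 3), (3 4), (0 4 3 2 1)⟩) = no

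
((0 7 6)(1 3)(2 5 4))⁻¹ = (0 6 7)(1 3)(2 4 5)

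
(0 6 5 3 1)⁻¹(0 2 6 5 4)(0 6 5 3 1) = (2 5 3 4 6)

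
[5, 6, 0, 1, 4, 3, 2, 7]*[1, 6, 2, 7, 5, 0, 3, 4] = [0, 3, 1, 6, 5, 7, 2, 4]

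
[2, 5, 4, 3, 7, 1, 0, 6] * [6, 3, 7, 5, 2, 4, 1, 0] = [7, 4, 2, 5, 0, 3, 6, 1]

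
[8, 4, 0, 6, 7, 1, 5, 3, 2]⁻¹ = [2, 5, 8, 7, 1, 6, 3, 4, 0]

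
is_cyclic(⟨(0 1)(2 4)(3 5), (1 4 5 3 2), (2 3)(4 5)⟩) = no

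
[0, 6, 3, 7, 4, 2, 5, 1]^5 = [0, 7, 5, 2, 4, 6, 1, 3]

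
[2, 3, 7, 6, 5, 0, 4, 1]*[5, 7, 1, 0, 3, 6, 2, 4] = [1, 0, 4, 2, 6, 5, 3, 7]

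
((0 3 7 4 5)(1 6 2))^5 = (1 2 6)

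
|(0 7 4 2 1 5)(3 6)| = 6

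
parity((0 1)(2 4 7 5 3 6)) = even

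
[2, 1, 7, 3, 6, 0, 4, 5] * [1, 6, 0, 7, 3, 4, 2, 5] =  [0, 6, 5, 7, 2, 1, 3, 4]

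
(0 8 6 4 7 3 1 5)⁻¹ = (0 5 1 3 7 4 6 8)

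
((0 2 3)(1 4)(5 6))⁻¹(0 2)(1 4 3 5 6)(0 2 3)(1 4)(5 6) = (0 6 5 4 1)(2 3)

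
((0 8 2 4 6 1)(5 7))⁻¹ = (0 1 6 4 2 8)(5 7)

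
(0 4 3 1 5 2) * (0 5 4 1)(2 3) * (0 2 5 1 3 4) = (0 3 2 1)(4 5)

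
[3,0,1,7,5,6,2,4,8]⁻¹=[1,2,6,0,7,4,5,3,8]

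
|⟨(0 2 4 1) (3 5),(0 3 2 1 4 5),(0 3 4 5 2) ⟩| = 720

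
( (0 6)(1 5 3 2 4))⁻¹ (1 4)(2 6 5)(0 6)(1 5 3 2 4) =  (0 3 4)(1 5)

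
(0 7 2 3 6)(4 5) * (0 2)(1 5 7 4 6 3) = (0 4 7)(1 5 6 2)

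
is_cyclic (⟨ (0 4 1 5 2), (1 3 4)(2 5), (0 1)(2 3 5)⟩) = no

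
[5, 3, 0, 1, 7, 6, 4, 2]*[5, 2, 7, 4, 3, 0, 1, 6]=[0, 4, 5, 2, 6, 1, 3, 7]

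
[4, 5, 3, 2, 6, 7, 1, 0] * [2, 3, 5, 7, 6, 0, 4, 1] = [6, 0, 7, 5, 4, 1, 3, 2] 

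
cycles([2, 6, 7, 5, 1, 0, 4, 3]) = (0 2 7 3 5)(1 6 4)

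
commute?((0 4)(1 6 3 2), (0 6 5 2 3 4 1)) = no:(0 4)(1 6 3 2)*(0 6 5 2 3 4 1) = (0 1 5 2)(4 6), (0 6 5 2 3 4 1)*(0 4)(1 6 3 2) = (0 3)(1 4 6 5)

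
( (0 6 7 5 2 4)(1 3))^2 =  (0 7 2)(4 6 5)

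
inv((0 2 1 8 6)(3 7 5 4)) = (0 6 8 1 2)(3 4 5 7)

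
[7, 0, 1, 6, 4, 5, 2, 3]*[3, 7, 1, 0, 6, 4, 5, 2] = [2, 3, 7, 5, 6, 4, 1, 0]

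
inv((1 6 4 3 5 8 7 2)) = (1 2 7 8 5 3 4 6)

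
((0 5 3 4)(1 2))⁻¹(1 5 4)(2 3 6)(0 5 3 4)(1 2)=(0 2 3)(1 4 6)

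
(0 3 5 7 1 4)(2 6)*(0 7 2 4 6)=(0 3 5 2)(1 6 4 7)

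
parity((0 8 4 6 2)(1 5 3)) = even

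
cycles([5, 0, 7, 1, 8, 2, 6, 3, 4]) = (0 5 2 7 3 1)(4 8)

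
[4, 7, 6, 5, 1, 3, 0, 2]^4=[2, 0, 1, 3, 6, 5, 7, 4]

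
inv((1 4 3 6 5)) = (1 5 6 3 4)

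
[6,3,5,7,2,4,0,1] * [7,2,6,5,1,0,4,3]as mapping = [0→4,1→5,2→0,3→3,4→6,5→1,6→7,7→2]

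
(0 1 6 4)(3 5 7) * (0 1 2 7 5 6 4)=(0 2 7 3 6)(1 4)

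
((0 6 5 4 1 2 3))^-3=(0 1 6 2 5 3 4)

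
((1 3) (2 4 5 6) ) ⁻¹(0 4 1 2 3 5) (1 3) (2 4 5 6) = (0 5 3 4 1 6) 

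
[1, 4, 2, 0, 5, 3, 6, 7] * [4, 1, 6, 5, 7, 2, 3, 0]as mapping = [0→1, 1→7, 2→6, 3→4, 4→2, 5→5, 6→3, 7→0]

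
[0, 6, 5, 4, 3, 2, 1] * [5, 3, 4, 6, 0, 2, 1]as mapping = [0→5, 1→1, 2→2, 3→0, 4→6, 5→4, 6→3]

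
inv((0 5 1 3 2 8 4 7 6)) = (0 6 7 4 8 2 3 1 5)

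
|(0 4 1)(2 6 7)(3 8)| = 6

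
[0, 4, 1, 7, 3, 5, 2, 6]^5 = [0, 2, 6, 4, 1, 5, 7, 3]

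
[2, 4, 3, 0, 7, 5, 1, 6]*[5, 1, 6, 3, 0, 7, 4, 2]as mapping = [0→6, 1→0, 2→3, 3→5, 4→2, 5→7, 6→1, 7→4]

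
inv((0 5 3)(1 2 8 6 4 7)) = (0 3 5)(1 7 4 6 8 2)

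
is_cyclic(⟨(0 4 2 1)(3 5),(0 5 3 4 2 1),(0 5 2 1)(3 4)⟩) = no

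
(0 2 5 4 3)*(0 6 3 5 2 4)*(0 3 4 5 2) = (0 5 3 6 4 2) 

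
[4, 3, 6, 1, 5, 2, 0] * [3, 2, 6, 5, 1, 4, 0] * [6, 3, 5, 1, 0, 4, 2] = [3, 4, 6, 5, 0, 2, 1]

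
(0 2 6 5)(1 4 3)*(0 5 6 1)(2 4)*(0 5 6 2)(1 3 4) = (0 1)(2 3 5 6)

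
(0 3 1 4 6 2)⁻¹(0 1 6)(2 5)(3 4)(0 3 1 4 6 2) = (0 5)(1 6)(2 3 4)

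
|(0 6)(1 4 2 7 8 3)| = 6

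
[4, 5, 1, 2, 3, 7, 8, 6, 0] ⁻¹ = [8, 2, 3, 4, 0, 1, 7, 5, 6] 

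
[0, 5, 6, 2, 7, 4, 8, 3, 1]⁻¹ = [0, 8, 3, 7, 5, 1, 2, 4, 6]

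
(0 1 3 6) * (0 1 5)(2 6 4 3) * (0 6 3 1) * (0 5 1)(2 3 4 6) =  (0 1 3 6 5 2 4)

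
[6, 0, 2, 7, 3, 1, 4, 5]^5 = [5, 7, 2, 6, 0, 3, 1, 4]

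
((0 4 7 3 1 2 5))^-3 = (0 1 4 2 7 5 3)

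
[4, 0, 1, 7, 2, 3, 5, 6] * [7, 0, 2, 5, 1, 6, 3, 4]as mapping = [0→1, 1→7, 2→0, 3→4, 4→2, 5→5, 6→6, 7→3]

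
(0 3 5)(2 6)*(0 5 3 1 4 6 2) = (0 1 4 6)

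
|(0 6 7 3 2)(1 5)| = 10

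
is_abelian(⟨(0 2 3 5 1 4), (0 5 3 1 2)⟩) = no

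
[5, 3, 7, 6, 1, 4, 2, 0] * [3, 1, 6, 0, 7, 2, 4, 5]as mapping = [0→2, 1→0, 2→5, 3→4, 4→1, 5→7, 6→6, 7→3]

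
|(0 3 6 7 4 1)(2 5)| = 6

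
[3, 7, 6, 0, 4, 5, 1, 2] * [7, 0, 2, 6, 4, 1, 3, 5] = [6, 5, 3, 7, 4, 1, 0, 2]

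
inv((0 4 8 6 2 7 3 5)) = (0 5 3 7 2 6 8 4)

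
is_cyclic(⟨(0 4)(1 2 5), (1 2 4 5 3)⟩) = no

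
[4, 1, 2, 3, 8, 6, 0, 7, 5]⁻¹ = [6, 1, 2, 3, 0, 8, 5, 7, 4]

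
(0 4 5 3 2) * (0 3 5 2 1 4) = (1 4 2 3)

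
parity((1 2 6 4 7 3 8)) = even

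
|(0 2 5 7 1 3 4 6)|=8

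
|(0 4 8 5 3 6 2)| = 7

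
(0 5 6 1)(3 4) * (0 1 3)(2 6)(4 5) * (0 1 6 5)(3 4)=(0 3)(1 6 4)(2 5)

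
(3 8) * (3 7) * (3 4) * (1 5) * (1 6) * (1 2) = (1 5 6 2) (3 8 7 4) 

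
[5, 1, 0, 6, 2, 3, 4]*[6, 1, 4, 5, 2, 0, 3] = [0, 1, 6, 3, 4, 5, 2]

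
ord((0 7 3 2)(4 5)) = 4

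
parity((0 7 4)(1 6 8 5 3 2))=odd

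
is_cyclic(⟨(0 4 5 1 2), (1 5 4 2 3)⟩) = no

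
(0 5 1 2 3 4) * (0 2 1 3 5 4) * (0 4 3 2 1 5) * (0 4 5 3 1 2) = (0 1 3 5)(2 4)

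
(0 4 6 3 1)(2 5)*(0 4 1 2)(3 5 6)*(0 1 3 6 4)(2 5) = (0 3 5 1)(2 4 6)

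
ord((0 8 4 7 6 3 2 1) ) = 8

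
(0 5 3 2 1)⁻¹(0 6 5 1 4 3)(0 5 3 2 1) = (0 4 2 5 6 3)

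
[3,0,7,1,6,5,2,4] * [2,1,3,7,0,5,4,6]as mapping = [0→7,1→2,2→6,3→1,4→4,5→5,6→3,7→0]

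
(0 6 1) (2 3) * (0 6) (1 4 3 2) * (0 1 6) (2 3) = (0 1) (2 3 6 4) 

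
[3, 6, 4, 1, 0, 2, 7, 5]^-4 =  [7, 2, 1, 5, 6, 3, 4, 0]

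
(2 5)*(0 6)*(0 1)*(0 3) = (0 6 1 3)(2 5)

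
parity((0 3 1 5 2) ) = even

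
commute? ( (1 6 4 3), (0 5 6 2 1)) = no: (1 6 4 3) * (0 5 6 2 1) = (0 5 6 4 3)(1 2), (0 5 6 2 1) * (1 6 4 3) = (0 5 4 3 1)(2 6)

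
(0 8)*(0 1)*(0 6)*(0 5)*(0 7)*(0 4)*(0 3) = (0 8 1 6 5 7 4 3)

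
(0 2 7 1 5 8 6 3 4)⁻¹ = (0 4 3 6 8 5 1 7 2)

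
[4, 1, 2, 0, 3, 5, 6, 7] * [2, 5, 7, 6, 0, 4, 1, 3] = [0, 5, 7, 2, 6, 4, 1, 3]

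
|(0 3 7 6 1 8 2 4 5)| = 9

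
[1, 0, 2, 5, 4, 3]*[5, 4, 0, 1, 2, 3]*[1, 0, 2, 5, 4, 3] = [4, 3, 1, 5, 2, 0]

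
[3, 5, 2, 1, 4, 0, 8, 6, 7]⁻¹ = [5, 3, 2, 0, 4, 1, 7, 8, 6]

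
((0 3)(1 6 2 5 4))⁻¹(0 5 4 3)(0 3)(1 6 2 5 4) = (0 3 4 1)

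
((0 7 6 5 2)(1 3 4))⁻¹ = (0 2 5 6 7)(1 4 3)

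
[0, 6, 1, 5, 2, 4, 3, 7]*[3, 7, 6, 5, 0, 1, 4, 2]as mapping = [0→3, 1→4, 2→7, 3→1, 4→6, 5→0, 6→5, 7→2]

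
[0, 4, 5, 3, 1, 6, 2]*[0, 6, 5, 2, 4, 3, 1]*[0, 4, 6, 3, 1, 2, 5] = [0, 1, 3, 6, 5, 4, 2]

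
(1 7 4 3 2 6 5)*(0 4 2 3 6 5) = (0 4 6)(1 7 2 5)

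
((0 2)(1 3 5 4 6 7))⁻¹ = (0 2)(1 7 6 4 5 3)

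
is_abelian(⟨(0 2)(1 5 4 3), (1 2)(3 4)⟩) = no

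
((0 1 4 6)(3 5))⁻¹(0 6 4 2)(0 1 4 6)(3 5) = (0 6 2 1)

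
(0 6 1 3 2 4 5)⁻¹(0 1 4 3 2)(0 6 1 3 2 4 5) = (2 4 6 3 5)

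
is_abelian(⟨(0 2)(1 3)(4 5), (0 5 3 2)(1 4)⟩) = no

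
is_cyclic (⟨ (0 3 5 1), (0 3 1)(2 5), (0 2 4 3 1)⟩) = no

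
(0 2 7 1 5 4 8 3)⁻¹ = (0 3 8 4 5 1 7 2)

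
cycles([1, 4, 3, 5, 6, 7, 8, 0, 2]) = (0 1 4 6 8 2 3 5 7)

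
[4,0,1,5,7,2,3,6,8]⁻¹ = [1,2,5,6,0,3,7,4,8]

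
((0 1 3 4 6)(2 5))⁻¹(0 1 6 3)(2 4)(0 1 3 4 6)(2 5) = (0 4 1 3)(5 6)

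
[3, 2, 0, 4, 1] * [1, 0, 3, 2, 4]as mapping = [0→2, 1→3, 2→1, 3→4, 4→0]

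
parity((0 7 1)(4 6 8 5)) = odd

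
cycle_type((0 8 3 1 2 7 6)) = 7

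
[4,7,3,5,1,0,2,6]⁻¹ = [5,4,6,2,0,3,7,1]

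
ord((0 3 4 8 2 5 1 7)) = 8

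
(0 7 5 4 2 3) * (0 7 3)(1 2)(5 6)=(0 3 7 6 5 4 1 2)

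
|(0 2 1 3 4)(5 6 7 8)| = 20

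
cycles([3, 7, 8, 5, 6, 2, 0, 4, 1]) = (0 3 5 2 8 1 7 4 6)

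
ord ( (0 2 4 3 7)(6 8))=10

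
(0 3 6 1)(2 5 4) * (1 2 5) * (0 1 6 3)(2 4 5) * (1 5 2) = (1 5 2 6 4)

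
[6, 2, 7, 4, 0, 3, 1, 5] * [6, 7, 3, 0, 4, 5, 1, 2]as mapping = [0→1, 1→3, 2→2, 3→4, 4→6, 5→0, 6→7, 7→5]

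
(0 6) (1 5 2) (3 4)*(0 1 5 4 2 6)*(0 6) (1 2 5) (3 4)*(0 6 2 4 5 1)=(0 2) (1 3) (4 5 6) 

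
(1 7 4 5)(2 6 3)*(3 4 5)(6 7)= (1 6 4 3 2 7 5)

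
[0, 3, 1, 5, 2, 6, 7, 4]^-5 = [0, 5, 3, 6, 1, 7, 4, 2]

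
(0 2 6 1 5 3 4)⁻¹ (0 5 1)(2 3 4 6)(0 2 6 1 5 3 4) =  (0 1 6 4)(2 3 5)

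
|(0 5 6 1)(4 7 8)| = 12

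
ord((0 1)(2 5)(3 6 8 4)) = 4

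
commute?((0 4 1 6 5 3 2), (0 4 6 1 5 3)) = no:(0 4 1 6 5 3 2)*(0 4 6 1 5 3) = (0 6 3 2 4 5), (0 4 6 1 5 3)*(0 4 1 6 5 3 2) = (0 1 3 4 5 2)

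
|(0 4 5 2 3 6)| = 6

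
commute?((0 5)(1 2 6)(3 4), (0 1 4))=no:(0 5)(1 2 6)(3 4)*(0 1 4)=(0 5 1 2 6 4 3), (0 1 4)*(0 5)(1 2 6)(3 4)=(0 2 6 1 3 4 5)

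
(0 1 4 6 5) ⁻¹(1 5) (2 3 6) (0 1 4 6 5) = (0 4) (2 3 5) 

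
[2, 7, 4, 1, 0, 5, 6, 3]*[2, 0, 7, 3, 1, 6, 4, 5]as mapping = [0→7, 1→5, 2→1, 3→0, 4→2, 5→6, 6→4, 7→3]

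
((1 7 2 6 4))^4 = (1 4 6 2 7)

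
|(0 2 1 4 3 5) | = 6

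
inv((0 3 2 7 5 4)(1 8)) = (0 4 5 7 2 3)(1 8)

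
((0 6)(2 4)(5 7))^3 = (0 6)(2 4)(5 7)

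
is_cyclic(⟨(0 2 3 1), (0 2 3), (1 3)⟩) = no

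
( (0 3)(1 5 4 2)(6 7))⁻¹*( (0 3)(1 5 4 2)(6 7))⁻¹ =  (1 4)(2 5)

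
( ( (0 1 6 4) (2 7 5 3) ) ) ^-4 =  () 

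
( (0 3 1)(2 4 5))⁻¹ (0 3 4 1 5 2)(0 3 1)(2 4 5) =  (0 2 4 3 1 5)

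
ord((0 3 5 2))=4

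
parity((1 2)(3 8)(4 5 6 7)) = odd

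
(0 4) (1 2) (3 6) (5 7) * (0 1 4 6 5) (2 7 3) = (0 6 2 4 1 7) (3 5) 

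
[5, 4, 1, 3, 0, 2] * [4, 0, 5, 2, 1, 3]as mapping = [0→3, 1→1, 2→0, 3→2, 4→4, 5→5]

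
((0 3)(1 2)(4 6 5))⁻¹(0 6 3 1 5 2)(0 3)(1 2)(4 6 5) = (0 2 4 1 3 5)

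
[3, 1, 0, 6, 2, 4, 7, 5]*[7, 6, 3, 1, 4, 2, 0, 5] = [1, 6, 7, 0, 3, 4, 5, 2]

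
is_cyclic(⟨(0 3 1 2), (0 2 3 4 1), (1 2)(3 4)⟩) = no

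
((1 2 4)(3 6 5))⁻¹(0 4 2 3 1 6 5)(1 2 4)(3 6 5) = (0 1 4 6 2 5 3)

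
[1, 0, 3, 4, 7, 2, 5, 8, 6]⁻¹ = [1, 0, 5, 2, 3, 6, 8, 4, 7]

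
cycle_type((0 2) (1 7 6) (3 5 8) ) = 2.3^2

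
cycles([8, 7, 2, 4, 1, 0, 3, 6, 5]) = (0 8 5)(1 7 6 3 4)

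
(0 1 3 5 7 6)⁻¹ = (0 6 7 5 3 1)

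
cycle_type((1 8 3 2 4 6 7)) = 7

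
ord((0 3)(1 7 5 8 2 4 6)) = 14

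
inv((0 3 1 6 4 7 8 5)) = (0 5 8 7 4 6 1 3)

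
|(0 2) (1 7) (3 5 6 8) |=4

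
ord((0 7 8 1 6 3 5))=7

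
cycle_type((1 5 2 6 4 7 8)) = 7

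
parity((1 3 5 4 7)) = even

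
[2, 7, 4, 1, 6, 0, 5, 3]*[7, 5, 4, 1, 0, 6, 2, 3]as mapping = [0→4, 1→3, 2→0, 3→5, 4→2, 5→7, 6→6, 7→1]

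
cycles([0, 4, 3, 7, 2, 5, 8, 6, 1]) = (1 4 2 3 7 6 8)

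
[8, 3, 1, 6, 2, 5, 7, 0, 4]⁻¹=[7, 2, 4, 1, 8, 5, 3, 6, 0]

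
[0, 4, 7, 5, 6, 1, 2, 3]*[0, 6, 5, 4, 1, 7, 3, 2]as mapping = [0→0, 1→1, 2→2, 3→7, 4→3, 5→6, 6→5, 7→4]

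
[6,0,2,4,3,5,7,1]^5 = [6,0,2,4,3,5,7,1]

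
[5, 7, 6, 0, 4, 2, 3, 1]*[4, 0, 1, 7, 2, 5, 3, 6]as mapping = [0→5, 1→6, 2→3, 3→4, 4→2, 5→1, 6→7, 7→0]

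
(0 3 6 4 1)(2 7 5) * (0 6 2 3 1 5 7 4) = (0 1 6)(2 4 5 3)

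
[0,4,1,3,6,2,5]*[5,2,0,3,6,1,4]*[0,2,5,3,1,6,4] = [6,4,5,3,1,0,2]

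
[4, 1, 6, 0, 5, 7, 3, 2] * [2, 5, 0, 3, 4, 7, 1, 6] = [4, 5, 1, 2, 7, 6, 3, 0]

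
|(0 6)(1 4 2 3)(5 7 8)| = 12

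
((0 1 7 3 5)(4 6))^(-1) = (0 5 3 7 1)(4 6)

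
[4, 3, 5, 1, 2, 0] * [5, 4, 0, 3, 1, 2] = [1, 3, 2, 4, 0, 5]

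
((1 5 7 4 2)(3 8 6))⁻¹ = (1 2 4 7 5)(3 6 8)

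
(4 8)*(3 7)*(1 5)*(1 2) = (1 5 2)(3 7)(4 8)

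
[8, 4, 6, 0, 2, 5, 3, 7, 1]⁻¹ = [3, 8, 4, 6, 1, 5, 2, 7, 0]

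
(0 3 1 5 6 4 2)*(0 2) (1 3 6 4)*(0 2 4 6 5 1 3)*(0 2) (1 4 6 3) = (0 5 3 2 6 1 4) 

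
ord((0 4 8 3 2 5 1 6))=8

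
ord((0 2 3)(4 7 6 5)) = 12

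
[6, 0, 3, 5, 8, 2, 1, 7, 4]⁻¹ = [1, 6, 5, 2, 8, 3, 0, 7, 4]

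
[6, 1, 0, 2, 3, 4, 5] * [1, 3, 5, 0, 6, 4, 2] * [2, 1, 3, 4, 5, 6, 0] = [3, 4, 1, 6, 2, 0, 5]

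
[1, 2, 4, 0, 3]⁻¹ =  [3, 0, 1, 4, 2]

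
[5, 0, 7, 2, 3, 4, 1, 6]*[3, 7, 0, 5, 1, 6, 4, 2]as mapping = [0→6, 1→3, 2→2, 3→0, 4→5, 5→1, 6→7, 7→4]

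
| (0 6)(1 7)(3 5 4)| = 6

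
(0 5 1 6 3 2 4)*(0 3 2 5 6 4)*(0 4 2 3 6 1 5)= (0 1 2 4 6 3)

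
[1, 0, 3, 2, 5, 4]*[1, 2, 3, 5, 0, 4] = [2, 1, 5, 3, 4, 0]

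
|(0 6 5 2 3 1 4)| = 7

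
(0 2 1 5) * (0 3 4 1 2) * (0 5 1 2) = (0 5 3 4 2) 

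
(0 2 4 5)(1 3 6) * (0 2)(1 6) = (1 3)(2 4 5)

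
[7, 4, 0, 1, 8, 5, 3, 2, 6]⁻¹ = [2, 3, 7, 6, 1, 5, 8, 0, 4]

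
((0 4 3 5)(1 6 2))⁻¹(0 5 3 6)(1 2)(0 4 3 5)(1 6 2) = (0 5 2 4)(1 6)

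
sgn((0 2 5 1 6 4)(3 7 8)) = -1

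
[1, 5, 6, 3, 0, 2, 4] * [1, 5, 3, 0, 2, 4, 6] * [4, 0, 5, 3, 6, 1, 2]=[1, 6, 2, 4, 0, 3, 5]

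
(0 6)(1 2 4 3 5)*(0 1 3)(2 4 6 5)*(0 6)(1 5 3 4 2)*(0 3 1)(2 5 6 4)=(0 1 5 2 3)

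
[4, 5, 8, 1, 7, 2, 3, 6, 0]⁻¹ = [8, 3, 5, 6, 0, 1, 7, 4, 2]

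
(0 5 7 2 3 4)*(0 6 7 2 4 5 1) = (0 1)(2 3 5)(4 6 7)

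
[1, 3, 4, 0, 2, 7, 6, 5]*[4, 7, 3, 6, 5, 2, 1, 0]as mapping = [0→7, 1→6, 2→5, 3→4, 4→3, 5→0, 6→1, 7→2]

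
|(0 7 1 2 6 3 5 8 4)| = 9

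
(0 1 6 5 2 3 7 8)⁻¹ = (0 8 7 3 2 5 6 1)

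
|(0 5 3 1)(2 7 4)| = 12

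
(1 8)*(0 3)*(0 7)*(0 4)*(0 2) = (0 3 7 4 2)(1 8)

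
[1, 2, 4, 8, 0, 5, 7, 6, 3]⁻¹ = [4, 0, 1, 8, 2, 5, 7, 6, 3]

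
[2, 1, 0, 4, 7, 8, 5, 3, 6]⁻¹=[2, 1, 0, 7, 3, 6, 8, 4, 5]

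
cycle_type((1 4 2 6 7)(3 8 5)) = 3.5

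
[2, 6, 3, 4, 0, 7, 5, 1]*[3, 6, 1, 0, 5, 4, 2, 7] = [1, 2, 0, 5, 3, 7, 4, 6]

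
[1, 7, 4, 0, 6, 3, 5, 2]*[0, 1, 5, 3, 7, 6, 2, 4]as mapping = [0→1, 1→4, 2→7, 3→0, 4→2, 5→3, 6→6, 7→5]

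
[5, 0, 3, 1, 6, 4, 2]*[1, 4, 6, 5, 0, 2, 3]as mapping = [0→2, 1→1, 2→5, 3→4, 4→3, 5→0, 6→6]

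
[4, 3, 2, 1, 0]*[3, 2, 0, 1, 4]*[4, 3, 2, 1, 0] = [0, 3, 4, 2, 1]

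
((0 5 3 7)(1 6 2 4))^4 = ()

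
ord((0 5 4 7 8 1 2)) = 7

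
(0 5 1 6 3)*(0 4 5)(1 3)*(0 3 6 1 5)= (0 3 4)(5 6)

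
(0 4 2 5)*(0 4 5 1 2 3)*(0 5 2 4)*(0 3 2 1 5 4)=(0 1)(2 5 3 4)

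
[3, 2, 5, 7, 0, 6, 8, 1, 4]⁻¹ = [4, 7, 1, 0, 8, 2, 5, 3, 6]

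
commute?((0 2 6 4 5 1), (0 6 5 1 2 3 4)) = no:(0 2 6 4 5 1) * (0 6 5 1 2 3 4) = (0 3 4 1 6)(2 5), (0 6 5 1 2 3 4) * (0 2 6 4 5 1) = (0 4 2 3 5)(1 6)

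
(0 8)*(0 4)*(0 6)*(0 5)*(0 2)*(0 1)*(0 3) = (0 8 4 6 5 2 1 3)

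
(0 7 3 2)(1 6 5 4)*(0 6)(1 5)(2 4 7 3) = (0 3 4 5 7 2 6 1)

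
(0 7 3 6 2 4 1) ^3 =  (0 6 1 3 4 7 2) 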